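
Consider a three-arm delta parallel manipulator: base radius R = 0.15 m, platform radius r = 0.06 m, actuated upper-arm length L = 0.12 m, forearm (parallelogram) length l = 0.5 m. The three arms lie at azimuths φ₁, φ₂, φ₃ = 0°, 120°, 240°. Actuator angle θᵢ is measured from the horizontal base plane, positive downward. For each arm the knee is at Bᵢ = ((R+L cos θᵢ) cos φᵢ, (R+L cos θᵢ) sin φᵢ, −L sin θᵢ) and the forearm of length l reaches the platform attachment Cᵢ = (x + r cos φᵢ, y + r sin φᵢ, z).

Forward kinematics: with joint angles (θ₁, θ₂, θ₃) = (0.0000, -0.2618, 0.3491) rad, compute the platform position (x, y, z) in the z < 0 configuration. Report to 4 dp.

arm 1 at φ=0.0°: ρ1 = 0.2100;  S1 = (0.2100, 0.0000, 0.0000)
S2 = (0.2059·cos120.0°, 0.2059·sin120.0°, 0.0311) = (-0.1030, 0.1783, 0.0311)
S3 = (0.2028·cos240.0°, 0.2028·sin240.0°, -0.0410) = (-0.1014, -0.1756, -0.0410)
|S₂|²−|S₁|² = -0.0007;  |S₃|²−|S₁|² = -0.0013
[-0.6259 0.3566 0.0621]·P = -0.0007;  [-0.6228 -0.3512 -0.0821]·P = -0.0013
Cramer: x(z) = 0.0016-0.0169z;  y(z) = 0.0008-0.2038z
into |P−S₁|² = l²: 1.0418z² + 0.0067z + -0.2066 = 0;  Δ = 0.8609;  z = -0.4485 or 0.4421 → z<0 root = -0.4485
x = 0.0092, y = 0.0922

(0.0092, 0.0922, -0.4485)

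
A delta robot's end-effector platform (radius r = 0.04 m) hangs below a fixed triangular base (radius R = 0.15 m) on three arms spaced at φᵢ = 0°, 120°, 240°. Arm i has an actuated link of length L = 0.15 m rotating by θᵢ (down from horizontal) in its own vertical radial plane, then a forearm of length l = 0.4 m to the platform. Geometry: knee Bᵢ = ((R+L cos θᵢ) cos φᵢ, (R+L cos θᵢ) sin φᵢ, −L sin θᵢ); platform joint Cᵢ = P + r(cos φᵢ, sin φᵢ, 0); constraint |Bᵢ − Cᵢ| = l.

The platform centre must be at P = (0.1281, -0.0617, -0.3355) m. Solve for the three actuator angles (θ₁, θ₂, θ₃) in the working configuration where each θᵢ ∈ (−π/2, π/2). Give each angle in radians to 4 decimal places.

θ₁ = -0.2618, θ₂ = 0.8726, θ₃ = 0.4361

φ1=0.0° → target in arm frame (0.1281, -0.0617)
  A=-0.0181, B=-0.3355, C=(l²−L²−A²−y'²−z²)/(2L)=0.0694
  θ1 = atan2(B,A) + arccos(C/0.3360) = -0.2618
rotate P by −φ2: (-0.1175, -0.0801, -0.3355)
  A cos θ + B sin θ = C:  0.2275·cos θ + -0.3355·sin θ = -0.1107
  √(A²+B²)=0.4054;  θ2 = -0.9750+1.8475 ≈ 0.8726
rotate P by −φ3: (-0.0106, 0.1418, -0.3355)
  A cos θ + B sin θ = C:  0.1206·cos θ + -0.3355·sin θ = -0.0324
  √(A²+B²)=0.3565;  θ3 = -1.2257+1.6617 ≈ 0.4361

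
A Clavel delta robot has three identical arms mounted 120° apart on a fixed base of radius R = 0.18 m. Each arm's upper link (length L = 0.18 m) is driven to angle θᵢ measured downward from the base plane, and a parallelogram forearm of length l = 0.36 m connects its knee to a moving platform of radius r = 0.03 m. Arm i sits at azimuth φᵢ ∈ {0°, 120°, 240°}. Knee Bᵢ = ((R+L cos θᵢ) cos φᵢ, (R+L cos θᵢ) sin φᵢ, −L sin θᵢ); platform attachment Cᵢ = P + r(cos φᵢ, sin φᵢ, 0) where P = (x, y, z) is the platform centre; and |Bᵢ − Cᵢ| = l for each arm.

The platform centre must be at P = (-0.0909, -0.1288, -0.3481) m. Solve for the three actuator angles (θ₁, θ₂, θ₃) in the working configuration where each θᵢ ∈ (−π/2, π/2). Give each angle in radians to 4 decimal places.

φ1=0.0° → target in arm frame (-0.0909, -0.1288)
  A cos θ + B sin θ = C:  0.2409·cos θ + -0.3481·sin θ = -0.2739
  θ1 = atan2(B,A) + arccos(C/0.4233) = 1.3090
φ2=120.0° → target in arm frame (-0.0661, 0.1431)
  A cos θ + B sin θ = C:  0.2161·cos θ + -0.3481·sin θ = -0.2532
  √(A²+B²)=0.4097;  θ2 = -1.0152+2.2370 ≈ 1.2218
arm 3 (φ=240.0°): x'=0.1570, y'=-0.0143
  A=-0.0070, B=-0.3481, C=(l²−L²−A²−y'²−z²)/(2L)=-0.0673
  γ=atan2(-0.3481,-0.0070)=-1.5909;  ψ=arccos(-0.1933)=1.7653;  θ3=γ+ψ≈0.1744

θ₁ = 1.3090, θ₂ = 1.2218, θ₃ = 0.1744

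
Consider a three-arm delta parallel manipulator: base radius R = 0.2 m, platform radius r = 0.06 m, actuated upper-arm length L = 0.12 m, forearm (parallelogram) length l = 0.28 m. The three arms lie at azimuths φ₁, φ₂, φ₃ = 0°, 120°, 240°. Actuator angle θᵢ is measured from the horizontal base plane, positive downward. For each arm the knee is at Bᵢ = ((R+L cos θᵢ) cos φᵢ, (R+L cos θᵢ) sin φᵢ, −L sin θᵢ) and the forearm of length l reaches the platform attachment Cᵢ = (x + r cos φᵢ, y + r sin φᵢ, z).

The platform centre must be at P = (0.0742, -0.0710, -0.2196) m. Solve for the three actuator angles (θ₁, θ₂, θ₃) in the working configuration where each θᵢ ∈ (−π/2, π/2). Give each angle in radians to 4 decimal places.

rotate P by −φ1: (0.0742, -0.0710, -0.2196)
  e−x'=0.0658;  (l²−L²−(e−x')²−y'²−z²)/2L = 0.0267
  γ=atan2(-0.2196,0.0658)=-1.2797;  ψ=arccos(0.1164)=1.4541;  θ1=γ+ψ≈0.1744
rotate P by −φ2: (-0.0986, -0.0288, -0.2196)
  e−x'=0.2386;  (l²−L²−(e−x')²−y'²−z²)/2L = -0.1749
  √(A²+B²)=0.3243;  θ2 = -0.7440+2.1405 ≈ 1.3965
rotate P by −φ3: (0.0244, 0.0998, -0.2196)
  e−x'=0.1156;  (l²−L²−(e−x')²−y'²−z²)/2L = -0.0314
  γ=atan2(-0.2196,0.1156)=-1.0862;  ψ=arccos(-0.1266)=1.6978;  θ3=γ+ψ≈0.6116

θ₁ = 0.1744, θ₂ = 1.3965, θ₃ = 0.6116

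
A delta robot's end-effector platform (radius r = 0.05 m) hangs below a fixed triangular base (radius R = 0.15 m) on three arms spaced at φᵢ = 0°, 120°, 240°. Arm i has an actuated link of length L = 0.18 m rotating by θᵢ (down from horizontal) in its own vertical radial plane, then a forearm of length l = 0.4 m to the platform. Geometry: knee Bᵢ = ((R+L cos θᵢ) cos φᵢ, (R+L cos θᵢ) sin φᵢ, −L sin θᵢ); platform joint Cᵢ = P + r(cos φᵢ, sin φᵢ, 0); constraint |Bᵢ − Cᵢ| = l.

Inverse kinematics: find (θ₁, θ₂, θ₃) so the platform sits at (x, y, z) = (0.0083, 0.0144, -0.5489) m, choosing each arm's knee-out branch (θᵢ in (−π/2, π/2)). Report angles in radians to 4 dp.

θ₁ = 1.3088, θ₂ = 1.3087, θ₃ = 1.3960

rotate P by −φ1: (0.0083, 0.0144, -0.5489)
  A cos θ + B sin θ = C:  0.0917·cos θ + -0.5489·sin θ = -0.5064
  γ=atan2(-0.5489,0.0917)=-1.4053;  ψ=arccos(-0.9100)=2.7140;  θ1=γ+ψ≈1.3088
φ2=120.0° → target in arm frame (0.0083, -0.0144)
  A cos θ + B sin θ = C:  0.0917·cos θ + -0.5489·sin θ = -0.5064
  θ2 = atan2(B,A) + arccos(C/0.5565) = 1.3087
rotate P by −φ3: (-0.0166, 0.0000, -0.5489)
  e−x'=0.1166;  (l²−L²−(e−x')²−y'²−z²)/2L = -0.5203
  √(A²+B²)=0.5612;  θ3 = -1.3614+2.7574 ≈ 1.3960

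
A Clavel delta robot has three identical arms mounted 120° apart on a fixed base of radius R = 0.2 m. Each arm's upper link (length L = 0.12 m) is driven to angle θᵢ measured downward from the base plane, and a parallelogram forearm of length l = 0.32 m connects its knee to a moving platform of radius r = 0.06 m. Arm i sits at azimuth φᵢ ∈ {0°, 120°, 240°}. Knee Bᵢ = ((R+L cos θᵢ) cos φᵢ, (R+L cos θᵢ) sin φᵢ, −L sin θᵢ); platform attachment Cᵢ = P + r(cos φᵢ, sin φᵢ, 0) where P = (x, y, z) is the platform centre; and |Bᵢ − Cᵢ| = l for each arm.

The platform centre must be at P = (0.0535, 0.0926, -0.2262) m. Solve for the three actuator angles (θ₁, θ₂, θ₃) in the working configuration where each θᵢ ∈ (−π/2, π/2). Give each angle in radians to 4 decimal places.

arm 1 (φ=0.0°): x'=0.0535, y'=0.0926
  e−x'=0.0865;  (l²−L²−(e−x')²−y'²−z²)/2L = 0.0866
  γ=atan2(-0.2262,0.0865)=-1.2055;  ψ=arccos(0.3575)=1.2052;  θ1=γ+ψ≈-0.0003
φ2=120.0° → target in arm frame (0.0534, -0.0926)
  e−x'=0.0866;  (l²−L²−(e−x')²−y'²−z²)/2L = 0.0865
  √(A²+B²)=0.2422;  θ2 = -1.2053+1.2056 ≈ 0.0002
rotate P by −φ3: (-0.1069, 0.0000, -0.2262)
  e−x'=0.2469;  (l²−L²−(e−x')²−y'²−z²)/2L = -0.1006
  γ=atan2(-0.2262,0.2469)=-0.7416;  ψ=arccos(-0.3004)=1.8760;  θ3=γ+ψ≈1.1344

θ₁ = -0.0003, θ₂ = 0.0002, θ₃ = 1.1344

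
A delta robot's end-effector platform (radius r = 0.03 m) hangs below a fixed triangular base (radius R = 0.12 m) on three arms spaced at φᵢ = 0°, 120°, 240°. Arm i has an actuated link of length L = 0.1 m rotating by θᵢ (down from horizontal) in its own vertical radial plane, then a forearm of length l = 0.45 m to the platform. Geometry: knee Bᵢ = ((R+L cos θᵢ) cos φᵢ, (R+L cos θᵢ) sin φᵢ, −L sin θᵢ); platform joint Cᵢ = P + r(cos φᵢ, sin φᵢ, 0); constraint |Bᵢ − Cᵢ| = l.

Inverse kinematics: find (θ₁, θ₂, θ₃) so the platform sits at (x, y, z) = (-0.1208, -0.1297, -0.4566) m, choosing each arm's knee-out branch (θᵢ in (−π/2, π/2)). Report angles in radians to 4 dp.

arm 1 (φ=0.0°): x'=-0.1208, y'=-0.1297
  A=0.2108, B=-0.4566, C=(l²−L²−A²−y'²−z²)/(2L)=-0.3862
  θ1 = atan2(B,A) + arccos(C/0.5029) = 1.3082
arm 2 (φ=120.0°): x'=-0.0519, y'=0.1695
  e−x'=0.1419;  (l²−L²−(e−x')²−y'²−z²)/2L = -0.3242
  θ2 = atan2(B,A) + arccos(C/0.4781) = 1.0465
rotate P by −φ3: (0.1727, -0.0398, -0.4566)
  e−x'=-0.0827;  (l²−L²−(e−x')²−y'²−z²)/2L = -0.1220
  θ3 = atan2(B,A) + arccos(C/0.4640) = 0.0869

θ₁ = 1.3082, θ₂ = 1.0465, θ₃ = 0.0869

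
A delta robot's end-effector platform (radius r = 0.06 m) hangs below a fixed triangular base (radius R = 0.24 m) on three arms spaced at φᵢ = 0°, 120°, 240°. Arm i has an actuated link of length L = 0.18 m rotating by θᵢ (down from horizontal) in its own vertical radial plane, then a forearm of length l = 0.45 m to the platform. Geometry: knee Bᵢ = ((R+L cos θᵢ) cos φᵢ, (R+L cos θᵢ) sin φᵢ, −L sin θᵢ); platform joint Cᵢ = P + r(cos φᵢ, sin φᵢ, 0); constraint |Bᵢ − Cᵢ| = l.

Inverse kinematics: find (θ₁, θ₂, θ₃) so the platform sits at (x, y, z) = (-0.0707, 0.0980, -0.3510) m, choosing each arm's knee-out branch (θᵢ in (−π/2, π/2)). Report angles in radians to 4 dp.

θ₁ = 0.7856, θ₂ = -0.1749, θ₃ = 0.6982

φ1=0.0° → target in arm frame (-0.0707, 0.0980)
  A=0.2507, B=-0.3510, C=(l²−L²−A²−y'²−z²)/(2L)=-0.0710
  θ1 = atan2(B,A) + arccos(C/0.4313) = 0.7856
rotate P by −φ2: (0.1202, 0.0122, -0.3510)
  A cos θ + B sin θ = C:  0.0598·cos θ + -0.3510·sin θ = 0.1199
  θ2 = atan2(B,A) + arccos(C/0.3561) = -0.1749
rotate P by −φ3: (-0.0495, -0.1102, -0.3510)
  A cos θ + B sin θ = C:  0.2295·cos θ + -0.3510·sin θ = -0.0498
  γ=atan2(-0.3510,0.2295)=-0.9917;  ψ=arccos(-0.1188)=1.6898;  θ3=γ+ψ≈0.6982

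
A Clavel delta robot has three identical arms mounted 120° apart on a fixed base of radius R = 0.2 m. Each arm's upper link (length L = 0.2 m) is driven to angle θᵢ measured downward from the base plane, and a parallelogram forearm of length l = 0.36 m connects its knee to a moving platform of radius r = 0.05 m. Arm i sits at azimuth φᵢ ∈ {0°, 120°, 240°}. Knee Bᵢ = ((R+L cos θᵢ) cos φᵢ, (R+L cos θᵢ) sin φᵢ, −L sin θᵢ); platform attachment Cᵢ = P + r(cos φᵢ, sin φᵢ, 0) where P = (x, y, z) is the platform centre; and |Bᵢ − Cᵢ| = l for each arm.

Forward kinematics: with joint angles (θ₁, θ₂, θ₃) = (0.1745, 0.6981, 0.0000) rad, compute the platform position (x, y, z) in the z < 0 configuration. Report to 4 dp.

(0.0180, -0.0521, -0.1713)

S1 = (0.3470·cos0.0°, 0.3470·sin0.0°, -0.0347) = (0.3470, 0.0000, -0.0347)
arm 2 at φ=120.0°: e+L cos θ2 = 0.3032;  S2 = (-0.1516, 0.2626, -0.1286)
S3 = (0.3500·cos240.0°, 0.3500·sin240.0°, 0.0000) = (-0.1750, -0.3031, 0.0000)
|S₂|²−|S₁|² = -0.0131;  |S₃|²−|S₁|² = 0.0009
linear system: -0.9971x+0.5252y = -0.0131−-0.1877z; -1.0439x+-0.6062y = 0.0009−0.0694z
det = 1.1527;  x = 0.0065+-0.0670z,  y = -0.0127+0.2300z
sphere 1 gives Az²+Bz+C=0 with A=1.0574, B=0.1093, C=-0.0123;  B²−4AC=0.0640;  roots -0.1713, 0.0680;  negative root z = -0.1713
x = 0.0180, y = -0.0521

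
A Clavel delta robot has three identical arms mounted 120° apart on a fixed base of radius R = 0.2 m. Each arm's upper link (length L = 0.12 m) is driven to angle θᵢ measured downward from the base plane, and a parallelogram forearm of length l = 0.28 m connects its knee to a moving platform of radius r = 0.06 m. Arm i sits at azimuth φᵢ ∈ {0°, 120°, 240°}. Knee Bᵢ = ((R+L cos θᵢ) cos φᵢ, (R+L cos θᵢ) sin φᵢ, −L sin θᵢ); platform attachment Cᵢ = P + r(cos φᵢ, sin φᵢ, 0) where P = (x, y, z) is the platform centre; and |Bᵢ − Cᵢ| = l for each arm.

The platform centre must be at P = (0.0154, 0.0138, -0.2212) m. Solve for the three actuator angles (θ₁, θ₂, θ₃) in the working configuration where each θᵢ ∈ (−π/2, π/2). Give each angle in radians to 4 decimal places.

θ₁ = 0.5236, θ₂ = 0.6109, θ₃ = 0.7856

φ1=0.0° → target in arm frame (0.0154, 0.0138)
  A cos θ + B sin θ = C:  0.1246·cos θ + -0.2212·sin θ = -0.0027
  θ1 = atan2(B,A) + arccos(C/0.2539) = 0.5236
arm 2 (φ=120.0°): x'=0.0043, y'=-0.0202
  A=0.1357, B=-0.2212, C=(l²−L²−A²−y'²−z²)/(2L)=-0.0157
  γ=atan2(-0.2212,0.1357)=-1.0204;  ψ=arccos(-0.0605)=1.6313;  θ2=γ+ψ≈0.6109
φ3=240.0° → target in arm frame (-0.0197, 0.0064)
  A cos θ + B sin θ = C:  0.1597·cos θ + -0.2212·sin θ = -0.0436
  √(A²+B²)=0.2728;  θ3 = -0.9456+1.7312 ≈ 0.7856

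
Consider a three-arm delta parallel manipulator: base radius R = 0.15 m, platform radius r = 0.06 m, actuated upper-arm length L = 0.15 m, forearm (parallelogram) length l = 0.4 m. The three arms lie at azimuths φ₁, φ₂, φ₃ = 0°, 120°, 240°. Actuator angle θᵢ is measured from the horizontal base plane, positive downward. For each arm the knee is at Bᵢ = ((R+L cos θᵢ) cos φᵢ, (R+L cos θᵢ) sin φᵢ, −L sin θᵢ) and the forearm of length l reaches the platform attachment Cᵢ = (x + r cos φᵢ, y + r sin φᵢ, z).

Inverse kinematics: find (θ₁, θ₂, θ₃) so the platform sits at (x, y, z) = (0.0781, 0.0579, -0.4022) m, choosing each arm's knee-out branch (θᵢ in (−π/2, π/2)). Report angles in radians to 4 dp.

θ₁ = 0.2616, θ₂ = 0.5235, θ₃ = 0.8726

arm 1 (φ=0.0°): x'=0.0781, y'=0.0579
  e−x'=0.0119;  (l²−L²−(e−x')²−y'²−z²)/2L = -0.0925
  θ1 = atan2(B,A) + arccos(C/0.4024) = 0.2616
φ2=120.0° → target in arm frame (0.0111, -0.0966)
  e−x'=0.0789;  (l²−L²−(e−x')²−y'²−z²)/2L = -0.1327
  γ=atan2(-0.4022,0.0789)=-1.3771;  ψ=arccos(-0.3238)=1.9006;  θ2=γ+ψ≈0.5235
rotate P by −φ3: (-0.0892, 0.0387, -0.4022)
  A cos θ + B sin θ = C:  0.1792·cos θ + -0.4022·sin θ = -0.1929
  γ=atan2(-0.4022,0.1792)=-1.1517;  ψ=arccos(-0.4381)=2.0243;  θ3=γ+ψ≈0.8726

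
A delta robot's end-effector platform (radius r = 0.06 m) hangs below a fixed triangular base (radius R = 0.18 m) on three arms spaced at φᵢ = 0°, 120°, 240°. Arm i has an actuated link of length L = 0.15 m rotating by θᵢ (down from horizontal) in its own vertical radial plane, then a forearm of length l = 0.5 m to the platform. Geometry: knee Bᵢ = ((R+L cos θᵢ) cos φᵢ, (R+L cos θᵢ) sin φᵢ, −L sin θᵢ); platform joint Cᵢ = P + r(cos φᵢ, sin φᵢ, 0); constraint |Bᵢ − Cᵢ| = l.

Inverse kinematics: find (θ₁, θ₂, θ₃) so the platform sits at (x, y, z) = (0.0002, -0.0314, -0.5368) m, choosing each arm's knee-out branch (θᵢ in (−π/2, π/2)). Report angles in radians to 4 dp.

θ₁ = 0.6982, θ₂ = 0.7851, θ₃ = 0.6109

arm 1 (φ=0.0°): x'=0.0002, y'=-0.0314
  A=0.1198, B=-0.5368, C=(l²−L²−A²−y'²−z²)/(2L)=-0.2533
  θ1 = atan2(B,A) + arccos(C/0.5500) = 0.6982
arm 2 (φ=120.0°): x'=-0.0273, y'=0.0155
  A cos θ + B sin θ = C:  0.1473·cos θ + -0.5368·sin θ = -0.2753
  θ2 = atan2(B,A) + arccos(C/0.5566) = 0.7851
φ3=240.0° → target in arm frame (0.0271, 0.0159)
  e−x'=0.0929;  (l²−L²−(e−x')²−y'²−z²)/2L = -0.2318
  θ3 = atan2(B,A) + arccos(C/0.5448) = 0.6109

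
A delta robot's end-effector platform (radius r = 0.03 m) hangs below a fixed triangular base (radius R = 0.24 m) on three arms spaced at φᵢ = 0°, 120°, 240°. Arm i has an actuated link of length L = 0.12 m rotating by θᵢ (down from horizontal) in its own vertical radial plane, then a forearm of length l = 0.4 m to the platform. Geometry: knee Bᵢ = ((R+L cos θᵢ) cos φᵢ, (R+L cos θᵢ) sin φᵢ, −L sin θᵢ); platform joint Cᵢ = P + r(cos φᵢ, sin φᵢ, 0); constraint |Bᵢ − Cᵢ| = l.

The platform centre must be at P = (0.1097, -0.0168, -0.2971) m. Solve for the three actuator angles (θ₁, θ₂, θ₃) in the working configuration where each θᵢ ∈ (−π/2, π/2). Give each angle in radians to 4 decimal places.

θ₁ = -0.3488, θ₂ = 1.0473, θ₃ = 0.8727

φ1=0.0° → target in arm frame (0.1097, -0.0168)
  A=0.1003, B=-0.2971, C=(l²−L²−A²−y'²−z²)/(2L)=0.1958
  θ1 = atan2(B,A) + arccos(C/0.3136) = -0.3488
rotate P by −φ2: (-0.0694, -0.0866, -0.2971)
  A cos θ + B sin θ = C:  0.2794·cos θ + -0.2971·sin θ = -0.1176
  θ2 = atan2(B,A) + arccos(C/0.4078) = 1.0473
arm 3 (φ=240.0°): x'=-0.0403, y'=0.1034
  A cos θ + B sin θ = C:  0.2503·cos θ + -0.2971·sin θ = -0.0667
  θ3 = atan2(B,A) + arccos(C/0.3885) = 0.8727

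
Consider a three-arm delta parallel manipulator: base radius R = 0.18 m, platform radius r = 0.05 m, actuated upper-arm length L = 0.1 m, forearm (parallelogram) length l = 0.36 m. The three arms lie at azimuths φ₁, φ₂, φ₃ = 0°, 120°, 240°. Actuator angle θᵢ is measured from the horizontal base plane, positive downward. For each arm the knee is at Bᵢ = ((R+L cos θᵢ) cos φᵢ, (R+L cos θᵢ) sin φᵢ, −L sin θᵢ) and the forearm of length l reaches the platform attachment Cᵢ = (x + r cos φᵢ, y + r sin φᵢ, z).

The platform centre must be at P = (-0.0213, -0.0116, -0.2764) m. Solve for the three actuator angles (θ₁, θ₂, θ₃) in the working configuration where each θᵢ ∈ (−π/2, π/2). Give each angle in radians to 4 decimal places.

φ1=0.0° → target in arm frame (-0.0213, -0.0116)
  A cos θ + B sin θ = C:  0.1513·cos θ + -0.2764·sin θ = 0.1009
  √(A²+B²)=0.3151;  θ1 = -1.0700+1.2449 ≈ 0.1749
φ2=120.0° → target in arm frame (0.0006, 0.0242)
  e−x'=0.1294;  (l²−L²−(e−x')²−y'²−z²)/2L = 0.1294
  θ2 = atan2(B,A) + arccos(C/0.3052) = 0.0001
rotate P by −φ3: (0.0207, -0.0126, -0.2764)
  A cos θ + B sin θ = C:  0.1093·cos θ + -0.2764·sin θ = 0.1555
  √(A²+B²)=0.2972;  θ3 = -1.1942+1.0203 ≈ -0.1739

θ₁ = 0.1749, θ₂ = 0.0001, θ₃ = -0.1739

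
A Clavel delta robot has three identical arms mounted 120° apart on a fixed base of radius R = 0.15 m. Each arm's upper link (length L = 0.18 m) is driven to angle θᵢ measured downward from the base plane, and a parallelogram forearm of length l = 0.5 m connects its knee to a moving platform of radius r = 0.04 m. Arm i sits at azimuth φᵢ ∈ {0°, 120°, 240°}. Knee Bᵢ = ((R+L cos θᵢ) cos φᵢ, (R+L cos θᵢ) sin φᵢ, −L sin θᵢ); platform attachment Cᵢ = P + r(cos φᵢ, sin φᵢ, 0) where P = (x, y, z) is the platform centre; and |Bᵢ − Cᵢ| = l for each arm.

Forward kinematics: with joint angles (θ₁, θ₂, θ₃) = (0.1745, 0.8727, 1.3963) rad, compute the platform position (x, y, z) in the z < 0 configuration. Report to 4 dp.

φ1=0.0°: virtual centre (0.2873, 0.0000, -0.0313), radius l
centre 2 = (0.2257·cos120.0°, 0.2257·sin120.0°, -0.1379) = (-0.1128, 0.1955, -0.1379)
centre 3 = (0.1413·cos240.0°, 0.1413·sin240.0°, -0.1773) = (-0.0706, -0.1223, -0.1773)
subtract pairs → two planes through P
[-0.8002 0.3909 -0.2133]·P = -0.0135;  [-0.7158 -0.2447 -0.2920]·P = -0.0321
det = 0.4756;  x = 0.0334+-0.3498z,  y = 0.0337+-0.1704z
into |P−centre ₁|² = l²: 1.1514z² + 0.2286z + -0.1834 = 0;  Δ = 0.8970;  z = -0.5106 or 0.3120 → z<0 root = -0.5106
x = 0.2120, y = 0.1207

(0.2120, 0.1207, -0.5106)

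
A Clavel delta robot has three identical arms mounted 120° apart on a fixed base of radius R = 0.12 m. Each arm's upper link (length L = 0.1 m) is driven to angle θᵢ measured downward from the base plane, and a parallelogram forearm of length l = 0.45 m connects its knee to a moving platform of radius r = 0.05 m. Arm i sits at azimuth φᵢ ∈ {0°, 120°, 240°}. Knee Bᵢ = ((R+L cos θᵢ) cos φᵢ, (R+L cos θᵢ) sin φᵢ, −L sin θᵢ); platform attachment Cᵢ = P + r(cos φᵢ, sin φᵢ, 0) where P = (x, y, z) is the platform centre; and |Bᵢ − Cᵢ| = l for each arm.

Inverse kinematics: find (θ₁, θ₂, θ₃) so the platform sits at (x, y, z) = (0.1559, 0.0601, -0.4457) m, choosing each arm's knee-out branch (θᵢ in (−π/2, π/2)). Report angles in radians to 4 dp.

θ₁ = -0.0005, θ₂ = 0.6980, θ₃ = 1.0468

φ1=0.0° → target in arm frame (0.1559, 0.0601)
  A cos θ + B sin θ = C:  -0.0859·cos θ + -0.4457·sin θ = -0.0857
  θ1 = atan2(B,A) + arccos(C/0.4539) = -0.0005
rotate P by −φ2: (-0.0259, -0.1651, -0.4457)
  A cos θ + B sin θ = C:  0.0959·cos θ + -0.4457·sin θ = -0.2130
  θ2 = atan2(B,A) + arccos(C/0.4559) = 0.6980
rotate P by −φ3: (-0.1300, 0.1050, -0.4457)
  A cos θ + B sin θ = C:  0.2000·cos θ + -0.4457·sin θ = -0.2858
  γ=atan2(-0.4457,0.2000)=-1.1490;  ψ=arccos(-0.5851)=2.1958;  θ3=γ+ψ≈1.0468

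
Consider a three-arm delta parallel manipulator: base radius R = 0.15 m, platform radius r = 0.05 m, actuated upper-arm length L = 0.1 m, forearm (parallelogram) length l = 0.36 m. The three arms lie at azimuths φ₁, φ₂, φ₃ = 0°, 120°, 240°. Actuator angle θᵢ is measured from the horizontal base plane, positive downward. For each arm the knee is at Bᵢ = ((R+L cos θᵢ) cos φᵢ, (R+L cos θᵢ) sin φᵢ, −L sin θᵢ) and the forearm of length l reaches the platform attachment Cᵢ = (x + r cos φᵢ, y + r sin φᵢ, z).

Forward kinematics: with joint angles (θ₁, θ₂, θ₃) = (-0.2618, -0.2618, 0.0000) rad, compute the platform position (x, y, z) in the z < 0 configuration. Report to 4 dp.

(0.0117, 0.0202, -0.2823)

centre 1 = (0.1966·cos0.0°, 0.1966·sin0.0°, 0.0259) = (0.1966, 0.0000, 0.0259)
arm 2 at φ=120.0°: ρ2 = 0.1966;  centre 2 = (-0.0983, 0.1703, 0.0259)
arm 3 at φ=240.0°: ρ3 = 0.2000;  centre 3 = (-0.1000, -0.1732, 0.0000)
eliminate P² terms by subtracting sphere 1 from 2 and 3
[-0.5898 0.3405 0.0000]·P = 0.0000;  [-0.5932 -0.3464 -0.0518]·P = 0.0007
Cramer: x(z) = -0.0006-0.0434z;  y(z) = -0.0010-0.0751z
quadratic in z: (1.0075)z²+(-0.0345)z+(-0.0901)=0, √Δ=0.6034 → z ∈ {-0.2823, 0.3166}; z = -0.2823 (taking z<0)
x = 0.0117, y = 0.0202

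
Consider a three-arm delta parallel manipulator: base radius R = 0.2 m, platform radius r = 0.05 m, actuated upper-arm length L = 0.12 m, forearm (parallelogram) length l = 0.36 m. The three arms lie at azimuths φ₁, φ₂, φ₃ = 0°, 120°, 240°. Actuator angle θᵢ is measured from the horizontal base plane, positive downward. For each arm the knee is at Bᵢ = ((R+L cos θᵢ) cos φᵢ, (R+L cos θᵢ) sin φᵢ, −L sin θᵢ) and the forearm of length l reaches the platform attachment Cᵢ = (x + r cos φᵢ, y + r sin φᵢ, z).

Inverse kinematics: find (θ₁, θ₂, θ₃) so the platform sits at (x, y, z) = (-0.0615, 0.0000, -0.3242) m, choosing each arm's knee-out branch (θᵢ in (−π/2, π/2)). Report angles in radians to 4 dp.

θ₁ = 0.9601, θ₂ = 0.4366, θ₃ = 0.4366

rotate P by −φ1: (-0.0615, 0.0000, -0.3242)
  A=0.2115, B=-0.3242, C=(l²−L²−A²−y'²−z²)/(2L)=-0.1443
  √(A²+B²)=0.3871;  θ1 = -0.9928+1.9529 ≈ 0.9601
φ2=120.0° → target in arm frame (0.0307, 0.0533)
  e−x'=0.1193;  (l²−L²−(e−x')²−y'²−z²)/2L = -0.0290
  γ=atan2(-0.3242,0.1193)=-1.2183;  ψ=arccos(-0.0840)=1.6549;  θ2=γ+ψ≈0.4366
rotate P by −φ3: (0.0308, -0.0533, -0.3242)
  e−x'=0.1192;  (l²−L²−(e−x')²−y'²−z²)/2L = -0.0290
  θ3 = atan2(B,A) + arccos(C/0.3454) = 0.4366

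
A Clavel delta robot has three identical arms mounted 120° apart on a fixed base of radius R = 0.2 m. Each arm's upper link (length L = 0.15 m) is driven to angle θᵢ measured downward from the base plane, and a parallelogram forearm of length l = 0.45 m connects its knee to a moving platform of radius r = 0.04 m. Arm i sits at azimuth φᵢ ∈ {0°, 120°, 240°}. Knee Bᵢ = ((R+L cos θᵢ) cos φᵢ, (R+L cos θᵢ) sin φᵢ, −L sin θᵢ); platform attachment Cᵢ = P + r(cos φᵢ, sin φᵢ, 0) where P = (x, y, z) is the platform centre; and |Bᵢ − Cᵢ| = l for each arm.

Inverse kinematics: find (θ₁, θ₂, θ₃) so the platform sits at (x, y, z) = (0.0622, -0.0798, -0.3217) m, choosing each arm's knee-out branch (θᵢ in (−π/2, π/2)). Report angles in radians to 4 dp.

rotate P by −φ1: (0.0622, -0.0798, -0.3217)
  A cos θ + B sin θ = C:  0.0978·cos θ + -0.3217·sin θ = 0.2019
  θ1 = atan2(B,A) + arccos(C/0.3362) = -0.3490
arm 2 (φ=120.0°): x'=-0.1002, y'=-0.0140
  A=0.2602, B=-0.3217, C=(l²−L²−A²−y'²−z²)/(2L)=0.0287
  θ2 = atan2(B,A) + arccos(C/0.4138) = 0.6107
arm 3 (φ=240.0°): x'=0.0380, y'=0.0938
  A=0.1220, B=-0.3217, C=(l²−L²−A²−y'²−z²)/(2L)=0.1761
  θ3 = atan2(B,A) + arccos(C/0.3441) = -0.1749

θ₁ = -0.3490, θ₂ = 0.6107, θ₃ = -0.1749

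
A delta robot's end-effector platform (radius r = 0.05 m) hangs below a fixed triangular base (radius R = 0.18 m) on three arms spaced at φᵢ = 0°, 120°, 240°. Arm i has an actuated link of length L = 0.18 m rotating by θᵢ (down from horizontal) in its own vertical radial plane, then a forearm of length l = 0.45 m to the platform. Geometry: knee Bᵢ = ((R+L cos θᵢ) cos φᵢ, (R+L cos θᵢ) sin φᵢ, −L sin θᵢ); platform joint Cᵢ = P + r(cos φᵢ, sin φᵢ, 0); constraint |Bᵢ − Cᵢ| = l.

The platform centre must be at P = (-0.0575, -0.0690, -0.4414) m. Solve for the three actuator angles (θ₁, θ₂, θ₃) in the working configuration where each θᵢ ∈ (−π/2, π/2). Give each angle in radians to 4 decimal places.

rotate P by −φ1: (-0.0575, -0.0690, -0.4414)
  e−x'=0.1875;  (l²−L²−(e−x')²−y'²−z²)/2L = -0.1796
  γ=atan2(-0.4414,0.1875)=-1.1691;  ψ=arccos(-0.3745)=1.9546;  θ1=γ+ψ≈0.7855
rotate P by −φ2: (-0.0310, 0.0843, -0.4414)
  e−x'=0.1610;  (l²−L²−(e−x')²−y'²−z²)/2L = -0.1605
  γ=atan2(-0.4414,0.1610)=-1.2210;  ψ=arccos(-0.3415)=1.9193;  θ2=γ+ψ≈0.6983
arm 3 (φ=240.0°): x'=0.0885, y'=-0.0153
  e−x'=0.0415;  (l²−L²−(e−x')²−y'²−z²)/2L = -0.0741
  √(A²+B²)=0.4433;  θ3 = -1.4771+1.7388 ≈ 0.2617

θ₁ = 0.7855, θ₂ = 0.6983, θ₃ = 0.2617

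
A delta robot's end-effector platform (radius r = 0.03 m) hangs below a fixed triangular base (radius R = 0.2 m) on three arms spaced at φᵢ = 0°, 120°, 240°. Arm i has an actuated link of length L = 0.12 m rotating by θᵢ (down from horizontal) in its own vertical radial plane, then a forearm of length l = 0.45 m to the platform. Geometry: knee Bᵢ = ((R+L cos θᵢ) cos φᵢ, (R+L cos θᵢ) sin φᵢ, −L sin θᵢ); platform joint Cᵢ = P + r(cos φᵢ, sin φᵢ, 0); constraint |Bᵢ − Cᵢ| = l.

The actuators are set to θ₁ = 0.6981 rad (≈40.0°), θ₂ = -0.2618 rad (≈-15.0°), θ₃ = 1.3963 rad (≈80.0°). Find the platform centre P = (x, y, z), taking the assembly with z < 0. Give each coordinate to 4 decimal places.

(-0.0045, 0.1802, -0.3918)

arm 1 at φ=0.0°: e+L cos θ1 = 0.2619;  centre 1 = (0.2619, 0.0000, -0.0771)
arm 2 at φ=120.0°: e+L cos θ2 = 0.2859;  centre 2 = (-0.1430, 0.2476, 0.0311)
centre 3 = (0.1908·cos240.0°, 0.1908·sin240.0°, -0.1182) = (-0.0954, -0.1653, -0.1182)
eliminate P² terms by subtracting sphere 1 from 2 and 3
plane₁₂: -0.8098x+0.4952y+0.2164z = 0.0082
Cramer: x(z) = 0.0149+0.0497z;  y(z) = 0.0409-0.3557z
into |P−centre ₁|² = l²: 1.1290z² + 0.1007z + -0.1339 = 0;  Δ = 0.6147;  z = -0.3918 or 0.3026 → z<0 root = -0.3918
x = -0.0045, y = 0.1802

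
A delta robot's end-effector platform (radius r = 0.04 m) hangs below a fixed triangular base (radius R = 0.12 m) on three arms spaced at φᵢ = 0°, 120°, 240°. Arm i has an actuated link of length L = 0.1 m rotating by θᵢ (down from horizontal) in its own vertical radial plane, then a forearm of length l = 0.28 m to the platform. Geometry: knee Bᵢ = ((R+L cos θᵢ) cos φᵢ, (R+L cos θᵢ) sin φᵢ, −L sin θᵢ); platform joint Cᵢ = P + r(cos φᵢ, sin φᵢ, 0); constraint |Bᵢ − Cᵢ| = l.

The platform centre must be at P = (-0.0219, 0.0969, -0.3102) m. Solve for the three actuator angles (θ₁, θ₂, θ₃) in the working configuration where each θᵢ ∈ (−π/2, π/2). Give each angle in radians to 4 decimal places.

θ₁ = 1.1341, θ₂ = 0.4363, θ₃ = 1.3959

φ1=0.0° → target in arm frame (-0.0219, 0.0969)
  A=0.1019, B=-0.3102, C=(l²−L²−A²−y'²−z²)/(2L)=-0.2380
  √(A²+B²)=0.3265;  θ1 = -1.2534+2.3875 ≈ 1.1341
φ2=120.0° → target in arm frame (0.0949, -0.0295)
  A cos θ + B sin θ = C:  -0.0149·cos θ + -0.3102·sin θ = -0.1446
  γ=atan2(-0.3102,-0.0149)=-1.6187;  ψ=arccos(-0.4655)=2.0550;  θ2=γ+ψ≈0.4363
φ3=240.0° → target in arm frame (-0.0730, -0.0674)
  e−x'=0.1530;  (l²−L²−(e−x')²−y'²−z²)/2L = -0.2788
  √(A²+B²)=0.3459;  θ3 = -1.1127+2.5085 ≈ 1.3959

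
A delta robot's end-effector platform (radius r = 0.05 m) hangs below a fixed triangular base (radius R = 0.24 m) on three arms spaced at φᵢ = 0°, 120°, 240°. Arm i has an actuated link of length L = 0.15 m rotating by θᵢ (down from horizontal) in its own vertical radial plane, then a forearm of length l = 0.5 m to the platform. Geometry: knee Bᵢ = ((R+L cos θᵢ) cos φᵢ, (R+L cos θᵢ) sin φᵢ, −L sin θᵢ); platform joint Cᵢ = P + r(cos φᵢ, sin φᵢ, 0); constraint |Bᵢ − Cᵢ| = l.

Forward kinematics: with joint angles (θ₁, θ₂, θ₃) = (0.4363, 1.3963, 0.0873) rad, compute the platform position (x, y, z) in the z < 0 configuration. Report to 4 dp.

(0.0567, -0.1803, -0.4442)

φ1=0.0°: virtual centre (0.3259, 0.0000, -0.0634), radius l
centre 2 = (0.2160·cos120.0°, 0.2160·sin120.0°, -0.1477) = (-0.1080, 0.1871, -0.1477)
φ3=240.0°: virtual centre (-0.1697, -0.2940, -0.0131), radius l
eliminate P² terms by subtracting sphere 1 from 2 and 3
[-0.8679 0.3742 -0.1687]·P = -0.0418;  [-0.9913 -0.5879 0.1006]·P = 0.0051
det = 0.8812;  x = 0.0257+-0.0698z,  y = -0.0520+0.2888z
into |P−centre ₁|² = l²: 1.0883z² + 0.1386z + -0.1531 = 0;  Δ = 0.6858;  z = -0.4442 or 0.3168 → z<0 root = -0.4442
x = 0.0567, y = -0.1803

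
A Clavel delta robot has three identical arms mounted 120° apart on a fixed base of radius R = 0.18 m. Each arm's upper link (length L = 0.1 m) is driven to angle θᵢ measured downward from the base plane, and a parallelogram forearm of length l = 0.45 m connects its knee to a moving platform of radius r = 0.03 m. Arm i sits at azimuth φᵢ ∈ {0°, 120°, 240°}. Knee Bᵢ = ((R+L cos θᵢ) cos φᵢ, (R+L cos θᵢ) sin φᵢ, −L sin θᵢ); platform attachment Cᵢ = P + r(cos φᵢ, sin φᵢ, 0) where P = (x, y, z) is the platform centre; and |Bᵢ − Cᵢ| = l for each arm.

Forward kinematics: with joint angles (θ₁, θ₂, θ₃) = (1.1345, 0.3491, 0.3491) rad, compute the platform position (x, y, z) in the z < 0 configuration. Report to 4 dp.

(-0.1021, 0.0000, -0.4310)

φ1=0.0°: virtual centre (0.1923, 0.0000, -0.0906), radius l
arm 2 at φ=120.0°: ρ2 = 0.2440;  O2 = (-0.1220, 0.2113, -0.0342)
arm 3 at φ=240.0°: ρ3 = 0.2440;  O3 = (-0.1220, -0.2113, -0.0342)
|O₂|²−|O₁|² = 0.0155;  |O₃|²−|O₁|² = 0.0155
[-0.6285 0.4226 0.1129]·P = 0.0155;  [-0.6285 -0.4226 0.1129]·P = 0.0155
det = 0.5312;  x = -0.0247+0.1796z,  y = 0.0000+0.0000z
sphere 1 gives Az²+Bz+C=0 with A=1.0322, B=0.1034, C=-0.1472;  B²−4AC=0.6186;  roots -0.4310, 0.3309;  negative root z = -0.4310
x = -0.1021, y = 0.0000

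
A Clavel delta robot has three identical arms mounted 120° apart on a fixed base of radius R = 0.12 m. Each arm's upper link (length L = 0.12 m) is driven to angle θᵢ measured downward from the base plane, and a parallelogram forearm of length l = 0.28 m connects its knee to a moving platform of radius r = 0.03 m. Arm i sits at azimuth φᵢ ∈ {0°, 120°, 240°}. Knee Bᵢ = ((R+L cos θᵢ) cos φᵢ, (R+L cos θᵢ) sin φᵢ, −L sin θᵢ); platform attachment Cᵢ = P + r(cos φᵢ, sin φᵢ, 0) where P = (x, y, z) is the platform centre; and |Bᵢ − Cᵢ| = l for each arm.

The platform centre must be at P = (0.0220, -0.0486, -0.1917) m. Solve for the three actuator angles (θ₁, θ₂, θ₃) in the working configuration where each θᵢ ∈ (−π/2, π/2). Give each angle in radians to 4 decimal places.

arm 1 (φ=0.0°): x'=0.0220, y'=-0.0486
  A=0.0680, B=-0.1917, C=(l²−L²−A²−y'²−z²)/(2L)=0.0844
  γ=atan2(-0.1917,0.0680)=-1.2299;  ψ=arccos(0.4151)=1.1427;  θ1=γ+ψ≈-0.0872
rotate P by −φ2: (-0.0531, 0.0052, -0.1917)
  e−x'=0.1431;  (l²−L²−(e−x')²−y'²−z²)/2L = 0.0281
  √(A²+B²)=0.2392;  θ2 = -0.9296+1.4530 ≈ 0.5234
φ3=240.0° → target in arm frame (0.0311, 0.0434)
  A cos θ + B sin θ = C:  0.0589·cos θ + -0.1917·sin θ = 0.0913
  θ3 = atan2(B,A) + arccos(C/0.2005) = -0.1743

θ₁ = -0.0872, θ₂ = 0.5234, θ₃ = -0.1743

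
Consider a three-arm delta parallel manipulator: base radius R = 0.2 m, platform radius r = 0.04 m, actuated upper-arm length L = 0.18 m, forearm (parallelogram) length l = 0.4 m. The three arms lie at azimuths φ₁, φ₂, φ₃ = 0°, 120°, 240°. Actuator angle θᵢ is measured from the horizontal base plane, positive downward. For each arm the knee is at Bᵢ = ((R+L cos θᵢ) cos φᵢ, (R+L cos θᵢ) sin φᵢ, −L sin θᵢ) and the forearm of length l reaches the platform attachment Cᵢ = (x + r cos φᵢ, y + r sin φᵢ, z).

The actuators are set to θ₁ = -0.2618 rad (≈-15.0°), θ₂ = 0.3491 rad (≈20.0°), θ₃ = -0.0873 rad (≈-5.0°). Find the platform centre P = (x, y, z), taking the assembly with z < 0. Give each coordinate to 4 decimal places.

(0.0294, -0.0312, -0.2110)

arm 1 at φ=0.0°: (R−r)+L cos θ1 = 0.3339;  O1 = (0.3339, 0.0000, 0.0466)
arm 2 at φ=120.0°: (R−r)+L cos θ2 = 0.3291;  O2 = (-0.1646, 0.2850, -0.0616)
arm 3 at φ=240.0°: (R−r)+L cos θ3 = 0.3393;  O3 = (-0.1697, -0.2939, 0.0157)
eliminate P² terms by subtracting sphere 1 from 2 and 3
linear system: -0.9969x+0.5701y = -0.0015−-0.2163z; -1.0070x+-0.5877y = 0.0017−-0.0618z
det = 1.1600;  x = -0.0001+-0.1400z,  y = -0.0028+0.1347z
into |P−O₁|² = l²: 1.0377z² + -0.0004z + -0.0463 = 0;  Δ = 0.1922;  z = -0.2110 or 0.2114 → z<0 root = -0.2110
x = 0.0294, y = -0.0312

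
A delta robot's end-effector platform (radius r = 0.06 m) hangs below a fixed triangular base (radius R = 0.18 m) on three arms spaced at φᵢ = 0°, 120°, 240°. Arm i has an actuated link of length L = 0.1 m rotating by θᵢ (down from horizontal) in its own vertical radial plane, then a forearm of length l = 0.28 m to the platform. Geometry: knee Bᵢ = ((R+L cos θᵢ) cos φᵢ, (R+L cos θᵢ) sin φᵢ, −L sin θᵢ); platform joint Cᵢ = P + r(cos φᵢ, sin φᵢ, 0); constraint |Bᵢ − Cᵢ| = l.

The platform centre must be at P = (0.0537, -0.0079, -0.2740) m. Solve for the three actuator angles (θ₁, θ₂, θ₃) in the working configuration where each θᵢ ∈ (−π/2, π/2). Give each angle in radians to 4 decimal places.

rotate P by −φ1: (0.0537, -0.0079, -0.2740)
  A cos θ + B sin θ = C:  0.0663·cos θ + -0.2740·sin θ = -0.0557
  γ=atan2(-0.2740,0.0663)=-1.3334;  ψ=arccos(-0.1975)=1.7696;  θ1=γ+ψ≈0.4362
rotate P by −φ2: (-0.0337, -0.0426, -0.2740)
  A cos θ + B sin θ = C:  0.1537·cos θ + -0.2740·sin θ = -0.1605
  θ2 = atan2(B,A) + arccos(C/0.3142) = 1.0476
rotate P by −φ3: (-0.0200, 0.0505, -0.2740)
  e−x'=0.1400;  (l²−L²−(e−x')²−y'²−z²)/2L = -0.1441
  γ=atan2(-0.2740,0.1400)=-1.0984;  ψ=arccos(-0.4684)=2.0583;  θ3=γ+ψ≈0.9599

θ₁ = 0.4362, θ₂ = 1.0476, θ₃ = 0.9599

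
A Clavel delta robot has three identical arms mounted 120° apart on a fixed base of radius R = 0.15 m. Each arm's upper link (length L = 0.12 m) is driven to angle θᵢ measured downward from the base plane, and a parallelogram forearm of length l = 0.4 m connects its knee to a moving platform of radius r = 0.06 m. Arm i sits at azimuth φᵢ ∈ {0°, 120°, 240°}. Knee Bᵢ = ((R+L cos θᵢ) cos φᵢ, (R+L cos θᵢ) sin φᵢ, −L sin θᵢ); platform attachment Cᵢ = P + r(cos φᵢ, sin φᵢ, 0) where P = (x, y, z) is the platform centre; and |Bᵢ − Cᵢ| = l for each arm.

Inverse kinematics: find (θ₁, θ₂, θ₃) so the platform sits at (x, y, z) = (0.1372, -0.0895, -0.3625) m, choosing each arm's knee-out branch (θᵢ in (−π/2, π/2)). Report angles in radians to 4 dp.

rotate P by −φ1: (0.1372, -0.0895, -0.3625)
  A cos θ + B sin θ = C:  -0.0472·cos θ + -0.3625·sin θ = 0.0165
  θ1 = atan2(B,A) + arccos(C/0.3656) = -0.1746
rotate P by −φ2: (-0.1461, -0.0741, -0.3625)
  e−x'=0.2361;  (l²−L²−(e−x')²−y'²−z²)/2L = -0.1960
  γ=atan2(-0.3625,0.2361)=-0.9935;  ψ=arccos(-0.4531)=2.0410;  θ2=γ+ψ≈1.0475
rotate P by −φ3: (0.0089, 0.1636, -0.3625)
  A cos θ + B sin θ = C:  0.0811·cos θ + -0.3625·sin θ = -0.0797
  θ3 = atan2(B,A) + arccos(C/0.3715) = 0.4364

θ₁ = -0.1746, θ₂ = 1.0475, θ₃ = 0.4364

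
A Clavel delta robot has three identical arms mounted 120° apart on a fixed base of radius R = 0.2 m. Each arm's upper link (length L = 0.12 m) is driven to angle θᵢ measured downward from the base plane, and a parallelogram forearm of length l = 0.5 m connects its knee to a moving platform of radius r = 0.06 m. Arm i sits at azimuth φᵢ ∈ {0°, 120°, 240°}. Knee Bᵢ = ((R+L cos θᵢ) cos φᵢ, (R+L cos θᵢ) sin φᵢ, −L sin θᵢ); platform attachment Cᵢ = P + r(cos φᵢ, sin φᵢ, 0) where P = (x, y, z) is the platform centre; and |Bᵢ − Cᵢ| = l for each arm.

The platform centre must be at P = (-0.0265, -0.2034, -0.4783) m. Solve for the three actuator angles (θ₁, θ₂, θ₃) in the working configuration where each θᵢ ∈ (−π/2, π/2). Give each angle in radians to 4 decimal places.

arm 1 (φ=0.0°): x'=-0.0265, y'=-0.2034
  A=0.1665, B=-0.4783, C=(l²−L²−A²−y'²−z²)/(2L)=-0.2594
  √(A²+B²)=0.5065;  θ1 = -1.2358+2.1086 ≈ 0.8728
rotate P by −φ2: (-0.1629, 0.1246, -0.4783)
  A cos θ + B sin θ = C:  0.3029·cos θ + -0.4783·sin θ = -0.4186
  √(A²+B²)=0.5661;  θ2 = -1.0063+2.4029 ≈ 1.3966
φ3=240.0° → target in arm frame (0.1894, 0.0788)
  A=-0.0494, B=-0.4783, C=(l²−L²−A²−y'²−z²)/(2L)=-0.0076
  γ=atan2(-0.4783,-0.0494)=-1.6737;  ψ=arccos(-0.0157)=1.5865;  θ3=γ+ψ≈-0.0872

θ₁ = 0.8728, θ₂ = 1.3966, θ₃ = -0.0872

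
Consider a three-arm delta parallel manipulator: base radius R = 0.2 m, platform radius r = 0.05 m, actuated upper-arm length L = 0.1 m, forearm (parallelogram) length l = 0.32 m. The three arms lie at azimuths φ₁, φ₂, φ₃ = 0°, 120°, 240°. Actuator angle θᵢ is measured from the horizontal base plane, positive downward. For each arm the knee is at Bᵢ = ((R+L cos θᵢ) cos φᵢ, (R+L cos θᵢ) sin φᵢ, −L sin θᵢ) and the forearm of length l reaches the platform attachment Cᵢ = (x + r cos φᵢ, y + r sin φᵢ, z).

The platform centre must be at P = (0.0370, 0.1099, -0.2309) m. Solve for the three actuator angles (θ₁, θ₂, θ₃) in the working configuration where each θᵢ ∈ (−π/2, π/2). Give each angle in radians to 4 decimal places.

rotate P by −φ1: (0.0370, 0.1099, -0.2309)
  A cos θ + B sin θ = C:  0.1130·cos θ + -0.2309·sin θ = 0.0712
  γ=atan2(-0.2309,0.1130)=-1.1157;  ψ=arccos(0.2769)=1.2902;  θ1=γ+ψ≈0.1745
rotate P by −φ2: (0.0767, -0.0870, -0.2309)
  e−x'=0.0733;  (l²−L²−(e−x')²−y'²−z²)/2L = 0.1307
  √(A²+B²)=0.2423;  θ2 = -1.2633+1.0009 ≈ -0.2624
rotate P by −φ3: (-0.1137, -0.0229, -0.2309)
  A cos θ + B sin θ = C:  0.2637·cos θ + -0.2309·sin θ = -0.1548
  √(A²+B²)=0.3505;  θ3 = -0.7192+2.0283 ≈ 1.3091

θ₁ = 0.1745, θ₂ = -0.2624, θ₃ = 1.3091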